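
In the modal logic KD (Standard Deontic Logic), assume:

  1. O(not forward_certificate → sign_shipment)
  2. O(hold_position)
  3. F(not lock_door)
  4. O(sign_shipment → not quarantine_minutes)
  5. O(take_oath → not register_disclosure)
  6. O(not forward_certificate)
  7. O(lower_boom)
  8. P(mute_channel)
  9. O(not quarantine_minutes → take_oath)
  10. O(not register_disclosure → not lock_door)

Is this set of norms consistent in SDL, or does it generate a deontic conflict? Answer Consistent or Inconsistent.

Premise 3 is F(not lock_door), i.e. O(lock_door).
Premise 10 is O(not register_disclosure → not lock_door); contrapositively O(lock_door → register_disclosure). Since O(lock_door) holds, K gives O(register_disclosure).
Premise 5 is O(take_oath → not register_disclosure); contrapositively O(register_disclosure → not take_oath). Since O(register_disclosure) holds, K gives O(not take_oath).
The contrapositive of premise 9 (O(not quarantine_minutes → take_oath)) is O(not take_oath → quarantine_minutes), and O(not take_oath) is already established, so O(quarantine_minutes).
The contrapositive of premise 4 (O(sign_shipment → not quarantine_minutes)) is O(quarantine_minutes → not sign_shipment), and O(quarantine_minutes) is already established, so O(not sign_shipment).
Premise 1 is O(not forward_certificate → sign_shipment); contrapositively O(not sign_shipment → forward_certificate). Since O(not sign_shipment) holds, K gives O(forward_certificate).
However, premise 6 gives O(not forward_certificate).
We now have both O(forward_certificate) and O(not forward_certificate) — forward_certificate is simultaneously obligatory and forbidden, violating the D-axiom.

Inconsistent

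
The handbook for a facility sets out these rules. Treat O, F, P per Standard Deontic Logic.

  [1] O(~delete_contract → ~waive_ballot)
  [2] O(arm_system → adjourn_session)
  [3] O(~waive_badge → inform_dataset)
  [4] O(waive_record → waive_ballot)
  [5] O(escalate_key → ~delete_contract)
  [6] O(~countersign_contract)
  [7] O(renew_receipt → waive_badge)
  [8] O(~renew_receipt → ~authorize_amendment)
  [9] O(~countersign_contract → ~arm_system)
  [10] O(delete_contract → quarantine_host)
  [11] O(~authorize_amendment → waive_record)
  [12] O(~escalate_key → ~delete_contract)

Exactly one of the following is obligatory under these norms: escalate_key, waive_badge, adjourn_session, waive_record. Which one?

waive_badge

By case analysis on ~escalate_key: premise 12 gives O(~escalate_key → ~delete_contract) and premise 5 gives O(escalate_key → ~delete_contract), so O(~delete_contract) either way.
Premise 1 is O(~delete_contract → ~waive_ballot); since O(~delete_contract), deontic closure gives O(~waive_ballot).
The contrapositive of premise 4 (O(waive_record → waive_ballot)) is O(~waive_ballot → ~waive_record), and O(~waive_ballot) is already established, so O(~waive_record).
Premise 11, O(~authorize_amendment → waive_record), contraposes to O(~waive_record → authorize_amendment); with O(~waive_record) we get O(authorize_amendment).
Premise 8, O(~renew_receipt → ~authorize_amendment), contraposes to O(authorize_amendment → renew_receipt); with O(authorize_amendment) we get O(renew_receipt).
From O(renew_receipt) and premise 7, O(renew_receipt → waive_badge), we obtain O(waive_badge).
So O(waive_badge) holds — waive_badge is obligatory. None of the other listed options is made obligatory by any chain of premises.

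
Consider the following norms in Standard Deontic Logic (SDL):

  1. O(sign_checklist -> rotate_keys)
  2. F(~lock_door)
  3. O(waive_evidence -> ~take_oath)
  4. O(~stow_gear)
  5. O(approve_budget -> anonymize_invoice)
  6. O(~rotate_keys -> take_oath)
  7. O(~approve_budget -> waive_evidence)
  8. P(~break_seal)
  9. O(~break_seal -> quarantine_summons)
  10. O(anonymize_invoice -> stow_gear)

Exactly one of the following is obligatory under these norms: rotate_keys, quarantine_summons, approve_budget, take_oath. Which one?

Premise 4 states O(~stow_gear) outright.
Premise 10 is O(anonymize_invoice -> stow_gear); contrapositively O(~stow_gear -> ~anonymize_invoice). Since O(~stow_gear) holds, K gives O(~anonymize_invoice).
The contrapositive of premise 5 (O(approve_budget -> anonymize_invoice)) is O(~anonymize_invoice -> ~approve_budget), and O(~anonymize_invoice) is already established, so O(~approve_budget).
With premise 7, O(~approve_budget -> waive_evidence), the K-axiom yields O(waive_evidence).
From O(waive_evidence) and premise 3, O(waive_evidence -> ~take_oath), we obtain O(~take_oath).
Premise 6, O(~rotate_keys -> take_oath), contraposes to O(~take_oath -> rotate_keys); with O(~take_oath) we get O(rotate_keys).
So O(rotate_keys) holds — rotate_keys is obligatory. None of the other listed options is made obligatory by any chain of premises.

rotate_keys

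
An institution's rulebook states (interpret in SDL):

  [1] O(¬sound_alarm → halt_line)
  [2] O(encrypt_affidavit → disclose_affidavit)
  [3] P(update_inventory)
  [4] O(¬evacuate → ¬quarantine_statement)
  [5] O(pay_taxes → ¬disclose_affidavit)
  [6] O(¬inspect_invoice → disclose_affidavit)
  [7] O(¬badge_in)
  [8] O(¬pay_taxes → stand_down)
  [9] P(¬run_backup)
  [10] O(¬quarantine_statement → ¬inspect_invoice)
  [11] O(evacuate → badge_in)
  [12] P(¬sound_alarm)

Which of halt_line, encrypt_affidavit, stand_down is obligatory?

stand_down

From premise 7 we have O(¬badge_in).
Premise 11 is O(evacuate → badge_in); contrapositively O(¬badge_in → ¬evacuate). Since O(¬badge_in) holds, K gives O(¬evacuate).
From O(¬evacuate) and premise 4, O(¬evacuate → ¬quarantine_statement), we obtain O(¬quarantine_statement).
From O(¬quarantine_statement) and premise 10, O(¬quarantine_statement → ¬inspect_invoice), we obtain O(¬inspect_invoice).
Premise 6 is O(¬inspect_invoice → disclose_affidavit); since O(¬inspect_invoice), deontic closure gives O(disclose_affidavit).
Premise 5 is O(pay_taxes → ¬disclose_affidavit); contrapositively O(disclose_affidavit → ¬pay_taxes). Since O(disclose_affidavit) holds, K gives O(¬pay_taxes).
With premise 8, O(¬pay_taxes → stand_down), the K-axiom yields O(stand_down).
So O(stand_down) holds — stand_down is obligatory. None of the other listed options is made obligatory by any chain of premises.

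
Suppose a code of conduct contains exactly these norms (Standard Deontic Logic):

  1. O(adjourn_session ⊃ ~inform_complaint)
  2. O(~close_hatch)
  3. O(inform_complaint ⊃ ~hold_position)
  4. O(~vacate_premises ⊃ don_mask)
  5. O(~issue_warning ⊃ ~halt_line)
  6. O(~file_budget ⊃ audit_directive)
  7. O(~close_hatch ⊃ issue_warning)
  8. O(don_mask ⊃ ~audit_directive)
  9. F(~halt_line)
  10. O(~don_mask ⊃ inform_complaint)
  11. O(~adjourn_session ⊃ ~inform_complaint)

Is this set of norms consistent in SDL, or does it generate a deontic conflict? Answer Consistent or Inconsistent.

Consistent

Premise 5 is O(~issue_warning ⊃ ~halt_line), but O(~issue_warning) is not derivable from the premises, so it does not yield O(~halt_line).
So O(~halt_line) is not derivable, and the apparent clash with O(halt_line) does not arise.
A world satisfying every obligation exists (e.g. adjourn_session=false, audit_directive=false, close_hatch=false, don_mask=true, file_budget=true, halt_line=true, hold_position=false, inform_complaint=false, issue_warning=true, vacate_premises=false); no atom is both obligatory and forbidden, so the set is consistent.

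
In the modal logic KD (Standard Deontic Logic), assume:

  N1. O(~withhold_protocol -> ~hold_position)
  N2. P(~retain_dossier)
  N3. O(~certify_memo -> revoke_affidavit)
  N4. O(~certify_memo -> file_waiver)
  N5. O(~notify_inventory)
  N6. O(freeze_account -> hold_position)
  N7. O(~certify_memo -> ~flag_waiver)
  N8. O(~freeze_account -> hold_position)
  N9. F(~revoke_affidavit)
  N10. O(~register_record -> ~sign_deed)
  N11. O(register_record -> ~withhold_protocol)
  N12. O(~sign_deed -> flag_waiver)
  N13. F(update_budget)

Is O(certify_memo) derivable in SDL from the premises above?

Premises 6 and 8 are O(freeze_account -> hold_position) and O(~freeze_account -> hold_position); every ideal world satisfies freeze_account or ~freeze_account, so in either case hold_position holds — hence O(hold_position).
Premise 1, O(~withhold_protocol -> ~hold_position), contraposes to O(hold_position -> withhold_protocol); with O(hold_position) we get O(withhold_protocol).
The contrapositive of premise 11 (O(register_record -> ~withhold_protocol)) is O(withhold_protocol -> ~register_record), and O(withhold_protocol) is already established, so O(~register_record).
Premise 10 is O(~register_record -> ~sign_deed); since O(~register_record), deontic closure gives O(~sign_deed).
From O(~sign_deed) and premise 12, O(~sign_deed -> flag_waiver), we obtain O(flag_waiver).
Premise 7, O(~certify_memo -> ~flag_waiver), contraposes to O(flag_waiver -> certify_memo); with O(flag_waiver) we get O(certify_memo).
Premises 2, 3, 4, 5, 9, 13 do not contribute to this derivation.
So O(certify_memo) follows.

Yes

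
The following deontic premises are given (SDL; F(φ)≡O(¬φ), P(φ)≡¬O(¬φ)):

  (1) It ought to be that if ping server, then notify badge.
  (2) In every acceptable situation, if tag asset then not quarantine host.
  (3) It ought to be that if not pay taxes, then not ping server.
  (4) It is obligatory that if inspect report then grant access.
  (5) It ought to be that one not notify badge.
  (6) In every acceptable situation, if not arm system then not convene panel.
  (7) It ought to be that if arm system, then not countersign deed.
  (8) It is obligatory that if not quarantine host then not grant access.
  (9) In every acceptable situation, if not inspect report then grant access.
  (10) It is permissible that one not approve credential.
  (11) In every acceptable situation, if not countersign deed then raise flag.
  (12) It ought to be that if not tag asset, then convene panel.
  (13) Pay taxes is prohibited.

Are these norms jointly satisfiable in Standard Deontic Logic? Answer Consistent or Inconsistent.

Consistent

Premise 1 is O(ping_server → notify_badge), but O(ping_server) is not derivable from the premises, so it does not yield O(notify_badge).
So O(notify_badge) is not derivable, and the apparent clash with O(¬notify_badge) does not arise.
A world satisfying every obligation exists (e.g. approve_credential=false, arm_system=true, convene_panel=true, countersign_deed=false, grant_access=true, inspect_report=false, notify_badge=false, pay_taxes=false, ping_server=false, quarantine_host=true, raise_flag=true, tag_asset=false); no atom is both obligatory and forbidden, so the set is consistent.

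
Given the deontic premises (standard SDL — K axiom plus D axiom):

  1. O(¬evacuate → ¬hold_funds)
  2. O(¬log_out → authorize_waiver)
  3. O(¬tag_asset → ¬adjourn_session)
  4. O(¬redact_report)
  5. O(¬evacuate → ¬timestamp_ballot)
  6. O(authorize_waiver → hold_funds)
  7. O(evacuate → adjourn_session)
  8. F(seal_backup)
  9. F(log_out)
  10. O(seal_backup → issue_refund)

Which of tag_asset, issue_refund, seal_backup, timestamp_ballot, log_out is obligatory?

tag_asset

F(log_out) at premise 9 means O(¬log_out).
Premise 2 is O(¬log_out → authorize_waiver); since O(¬log_out), deontic closure gives O(authorize_waiver).
With premise 6, O(authorize_waiver → hold_funds), the K-axiom yields O(hold_funds).
Premise 1 is O(¬evacuate → ¬hold_funds); contrapositively O(hold_funds → evacuate). Since O(hold_funds) holds, K gives O(evacuate).
From O(evacuate) and premise 7, O(evacuate → adjourn_session), we obtain O(adjourn_session).
Premise 3, O(¬tag_asset → ¬adjourn_session), contraposes to O(adjourn_session → tag_asset); with O(adjourn_session) we get O(tag_asset).
So O(tag_asset) holds — tag_asset is obligatory. None of the other listed options is made obligatory by any chain of premises.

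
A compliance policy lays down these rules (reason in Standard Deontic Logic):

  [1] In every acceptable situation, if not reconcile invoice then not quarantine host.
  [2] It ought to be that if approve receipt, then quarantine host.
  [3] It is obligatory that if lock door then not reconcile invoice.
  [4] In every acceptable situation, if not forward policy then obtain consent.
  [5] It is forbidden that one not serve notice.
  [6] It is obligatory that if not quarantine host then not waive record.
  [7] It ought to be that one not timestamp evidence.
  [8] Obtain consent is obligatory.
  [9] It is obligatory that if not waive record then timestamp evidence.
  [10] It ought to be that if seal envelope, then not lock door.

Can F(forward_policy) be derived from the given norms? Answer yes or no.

No

Premise 4 is O(¬forward_policy → obtain_consent); even if O(obtain_consent) held, inferring O(¬forward_policy) would be affirming the consequent — invalid.
No other premise forces O(¬forward_policy). An ideal world satisfying every premise can still have forward_policy true, so F(forward_policy) is not derivable.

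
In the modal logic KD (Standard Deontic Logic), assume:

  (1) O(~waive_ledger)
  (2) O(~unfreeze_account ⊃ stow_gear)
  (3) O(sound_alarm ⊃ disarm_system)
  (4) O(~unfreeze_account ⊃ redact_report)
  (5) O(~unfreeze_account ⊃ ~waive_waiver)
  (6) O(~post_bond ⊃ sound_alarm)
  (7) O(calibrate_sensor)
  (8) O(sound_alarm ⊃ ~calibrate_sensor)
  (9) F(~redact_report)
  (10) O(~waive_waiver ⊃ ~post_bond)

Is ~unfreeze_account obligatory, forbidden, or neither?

Premise 7 gives O(calibrate_sensor).
Premise 8 is O(sound_alarm ⊃ ~calibrate_sensor); contrapositively O(calibrate_sensor ⊃ ~sound_alarm). Since O(calibrate_sensor) holds, K gives O(~sound_alarm).
Premise 6, O(~post_bond ⊃ sound_alarm), contraposes to O(~sound_alarm ⊃ post_bond); with O(~sound_alarm) we get O(post_bond).
The contrapositive of premise 10 (O(~waive_waiver ⊃ ~post_bond)) is O(post_bond ⊃ waive_waiver), and O(post_bond) is already established, so O(waive_waiver).
Premise 5, O(~unfreeze_account ⊃ ~waive_waiver), contraposes to O(waive_waiver ⊃ unfreeze_account); with O(waive_waiver) we get O(unfreeze_account).
Premises 1, 2, 3, 4, 9 do not contribute to this derivation.
Thus O(unfreeze_account), which is F(~unfreeze_account): ~unfreeze_account is forbidden.

Forbidden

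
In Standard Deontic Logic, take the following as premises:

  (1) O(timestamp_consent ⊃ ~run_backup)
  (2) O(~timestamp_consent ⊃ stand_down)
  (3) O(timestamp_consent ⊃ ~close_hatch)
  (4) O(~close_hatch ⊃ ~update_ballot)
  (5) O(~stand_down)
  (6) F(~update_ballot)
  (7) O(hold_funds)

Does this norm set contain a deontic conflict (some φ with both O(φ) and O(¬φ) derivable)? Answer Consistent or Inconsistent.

Inconsistent

Premise 6, F(~update_ballot), is equivalent to O(update_ballot).
Premise 4, O(~close_hatch ⊃ ~update_ballot), contraposes to O(update_ballot ⊃ close_hatch); with O(update_ballot) we get O(close_hatch).
The contrapositive of premise 3 (O(timestamp_consent ⊃ ~close_hatch)) is O(close_hatch ⊃ ~timestamp_consent), and O(close_hatch) is already established, so O(~timestamp_consent).
Applying K to premise 2 (O(~timestamp_consent ⊃ stand_down)) and O(~timestamp_consent) yields O(stand_down).
However, premise 5 gives O(~stand_down).
We now have both O(stand_down) and O(~stand_down) — stand_down is simultaneously obligatory and forbidden, violating the D-axiom.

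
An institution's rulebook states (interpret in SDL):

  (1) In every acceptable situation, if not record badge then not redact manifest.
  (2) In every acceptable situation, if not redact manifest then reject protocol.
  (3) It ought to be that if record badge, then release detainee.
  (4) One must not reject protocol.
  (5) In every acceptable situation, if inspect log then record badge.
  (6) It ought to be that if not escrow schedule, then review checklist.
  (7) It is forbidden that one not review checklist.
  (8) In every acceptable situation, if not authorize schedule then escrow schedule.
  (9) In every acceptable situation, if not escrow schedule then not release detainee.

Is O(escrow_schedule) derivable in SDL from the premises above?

Premise 4, F(reject_protocol), is equivalent to O(¬reject_protocol).
Premise 2, O(¬redact_manifest → reject_protocol), contraposes to O(¬reject_protocol → redact_manifest); with O(¬reject_protocol) we get O(redact_manifest).
Premise 1 is O(¬record_badge → ¬redact_manifest); contrapositively O(redact_manifest → record_badge). Since O(redact_manifest) holds, K gives O(record_badge).
With premise 3, O(record_badge → release_detainee), the K-axiom yields O(release_detainee).
The contrapositive of premise 9 (O(¬escrow_schedule → ¬release_detainee)) is O(release_detainee → escrow_schedule), and O(release_detainee) is already established, so O(escrow_schedule).
Premises 5, 6, 7, 8 do not contribute to this derivation.
So O(escrow_schedule) follows.

Yes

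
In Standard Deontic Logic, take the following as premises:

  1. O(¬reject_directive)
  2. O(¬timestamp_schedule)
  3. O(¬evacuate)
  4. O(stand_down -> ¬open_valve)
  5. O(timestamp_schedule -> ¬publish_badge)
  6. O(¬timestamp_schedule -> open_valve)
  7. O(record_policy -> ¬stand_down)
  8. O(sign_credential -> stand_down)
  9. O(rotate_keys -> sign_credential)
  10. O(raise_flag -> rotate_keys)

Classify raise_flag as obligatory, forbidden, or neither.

Premise 2 gives O(¬timestamp_schedule).
Applying K to premise 6 (O(¬timestamp_schedule -> open_valve)) and O(¬timestamp_schedule) yields O(open_valve).
Premise 4, O(stand_down -> ¬open_valve), contraposes to O(open_valve -> ¬stand_down); with O(open_valve) we get O(¬stand_down).
Premise 8 is O(sign_credential -> stand_down); contrapositively O(¬stand_down -> ¬sign_credential). Since O(¬stand_down) holds, K gives O(¬sign_credential).
Premise 9 is O(rotate_keys -> sign_credential); contrapositively O(¬sign_credential -> ¬rotate_keys). Since O(¬sign_credential) holds, K gives O(¬rotate_keys).
The contrapositive of premise 10 (O(raise_flag -> rotate_keys)) is O(¬rotate_keys -> ¬raise_flag), and O(¬rotate_keys) is already established, so O(¬raise_flag).
Premises 1, 3, 5, 7 do not contribute to this derivation.
Thus O(¬raise_flag), which is F(raise_flag): raise_flag is forbidden.

Forbidden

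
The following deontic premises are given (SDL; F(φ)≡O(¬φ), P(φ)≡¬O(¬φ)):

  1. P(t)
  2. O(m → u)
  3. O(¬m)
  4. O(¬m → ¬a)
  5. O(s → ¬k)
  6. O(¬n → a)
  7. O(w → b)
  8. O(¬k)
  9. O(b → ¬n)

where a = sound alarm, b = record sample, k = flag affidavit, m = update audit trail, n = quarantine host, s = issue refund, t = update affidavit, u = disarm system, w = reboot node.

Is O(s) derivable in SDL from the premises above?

No

Premise 5 is O(s → ¬k); even if O(¬k) held, inferring O(s) would be affirming the consequent — invalid.
No other premise forces O(s). An ideal world satisfying every premise can still have s false, so O(s) is not derivable.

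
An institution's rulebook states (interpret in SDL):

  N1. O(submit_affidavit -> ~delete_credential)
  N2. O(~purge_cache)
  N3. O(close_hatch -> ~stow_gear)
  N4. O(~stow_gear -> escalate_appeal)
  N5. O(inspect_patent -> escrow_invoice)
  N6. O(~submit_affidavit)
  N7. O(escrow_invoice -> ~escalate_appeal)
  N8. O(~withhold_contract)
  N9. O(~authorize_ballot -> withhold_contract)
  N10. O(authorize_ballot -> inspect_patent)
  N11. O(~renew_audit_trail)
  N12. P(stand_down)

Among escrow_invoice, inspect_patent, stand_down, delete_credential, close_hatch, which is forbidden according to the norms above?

Premise 8 states O(~withhold_contract) outright.
The contrapositive of premise 9 (O(~authorize_ballot -> withhold_contract)) is O(~withhold_contract -> authorize_ballot), and O(~withhold_contract) is already established, so O(authorize_ballot).
From O(authorize_ballot) and premise 10, O(authorize_ballot -> inspect_patent), we obtain O(inspect_patent).
Premise 5 is O(inspect_patent -> escrow_invoice); since O(inspect_patent), deontic closure gives O(escrow_invoice).
Applying K to premise 7 (O(escrow_invoice -> ~escalate_appeal)) and O(escrow_invoice) yields O(~escalate_appeal).
The contrapositive of premise 4 (O(~stow_gear -> escalate_appeal)) is O(~escalate_appeal -> stow_gear), and O(~escalate_appeal) is already established, so O(stow_gear).
The contrapositive of premise 3 (O(close_hatch -> ~stow_gear)) is O(stow_gear -> ~close_hatch), and O(stow_gear) is already established, so O(~close_hatch).
So O(~close_hatch) holds, i.e. close_hatch is forbidden. None of the other listed options is forbidden under the premises.

close_hatch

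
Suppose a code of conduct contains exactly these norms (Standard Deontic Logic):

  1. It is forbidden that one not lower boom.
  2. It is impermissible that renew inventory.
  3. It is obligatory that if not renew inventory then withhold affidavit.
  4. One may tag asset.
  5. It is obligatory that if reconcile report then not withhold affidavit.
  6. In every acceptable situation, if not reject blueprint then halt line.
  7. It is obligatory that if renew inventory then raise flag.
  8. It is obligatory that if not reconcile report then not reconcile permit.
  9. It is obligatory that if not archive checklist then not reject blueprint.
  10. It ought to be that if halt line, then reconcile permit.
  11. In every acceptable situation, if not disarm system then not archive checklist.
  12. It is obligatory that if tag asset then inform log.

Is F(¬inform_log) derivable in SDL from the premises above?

No

Premise 12 is O(tag_asset → inform_log), but O(tag_asset) is not derivable from the premises (the permission P(tag_asset) asserts only ¬O(¬tag_asset), not O(tag_asset)), so it does not yield O(inform_log).
No other premise forces O(inform_log). An ideal world satisfying every premise can still have ¬inform_log true, so F(¬inform_log) is not derivable.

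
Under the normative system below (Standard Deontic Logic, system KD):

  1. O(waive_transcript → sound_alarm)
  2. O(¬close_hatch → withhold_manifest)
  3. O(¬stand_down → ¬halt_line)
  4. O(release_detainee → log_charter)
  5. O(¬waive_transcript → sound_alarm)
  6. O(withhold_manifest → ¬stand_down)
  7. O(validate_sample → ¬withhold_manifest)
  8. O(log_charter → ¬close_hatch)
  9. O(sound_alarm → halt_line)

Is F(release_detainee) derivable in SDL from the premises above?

Premises 1 and 5 are O(waive_transcript → sound_alarm) and O(¬waive_transcript → sound_alarm); every ideal world satisfies waive_transcript or ¬waive_transcript, so in either case sound_alarm holds — hence O(sound_alarm).
With premise 9, O(sound_alarm → halt_line), the K-axiom yields O(halt_line).
Premise 3 is O(¬stand_down → ¬halt_line); contrapositively O(halt_line → stand_down). Since O(halt_line) holds, K gives O(stand_down).
Premise 6 is O(withhold_manifest → ¬stand_down); contrapositively O(stand_down → ¬withhold_manifest). Since O(stand_down) holds, K gives O(¬withhold_manifest).
The contrapositive of premise 2 (O(¬close_hatch → withhold_manifest)) is O(¬withhold_manifest → close_hatch), and O(¬withhold_manifest) is already established, so O(close_hatch).
Premise 8 is O(log_charter → ¬close_hatch); contrapositively O(close_hatch → ¬log_charter). Since O(close_hatch) holds, K gives O(¬log_charter).
Premise 4 is O(release_detainee → log_charter); contrapositively O(¬log_charter → ¬release_detainee). Since O(¬log_charter) holds, K gives O(¬release_detainee).
Premise 7 does not contribute to this derivation.
So O(¬release_detainee) holds, i.e. F(release_detainee). The claim follows.

Yes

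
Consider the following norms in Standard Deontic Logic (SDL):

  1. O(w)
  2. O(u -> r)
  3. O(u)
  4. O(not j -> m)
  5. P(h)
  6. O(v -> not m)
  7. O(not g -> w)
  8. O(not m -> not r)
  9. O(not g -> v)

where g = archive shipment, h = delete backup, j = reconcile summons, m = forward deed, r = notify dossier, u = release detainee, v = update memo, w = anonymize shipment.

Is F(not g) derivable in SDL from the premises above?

Premise 3 states O(u) outright.
Premise 2 is O(u -> r); since O(u), deontic closure gives O(r).
Premise 8, O(not m -> not r), contraposes to O(r -> m); with O(r) we get O(m).
Premise 6 is O(v -> not m); contrapositively O(m -> not v). Since O(m) holds, K gives O(not v).
Premise 9 is O(not g -> v); contrapositively O(not v -> g). Since O(not v) holds, K gives O(g).
Premises 1, 4, 5, 7 do not contribute to this derivation.
So O(g) holds, i.e. F(not g). The claim follows.

Yes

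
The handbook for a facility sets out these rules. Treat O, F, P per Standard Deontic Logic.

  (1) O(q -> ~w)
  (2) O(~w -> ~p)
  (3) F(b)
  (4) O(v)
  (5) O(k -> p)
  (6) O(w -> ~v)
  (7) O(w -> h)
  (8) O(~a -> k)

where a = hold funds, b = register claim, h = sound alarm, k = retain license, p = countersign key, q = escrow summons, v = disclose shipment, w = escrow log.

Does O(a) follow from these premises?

Premise 4 states O(v) outright.
The contrapositive of premise 6 (O(w -> ~v)) is O(v -> ~w), and O(v) is already established, so O(~w).
Applying K to premise 2 (O(~w -> ~p)) and O(~w) yields O(~p).
Premise 5 is O(k -> p); contrapositively O(~p -> ~k). Since O(~p) holds, K gives O(~k).
Premise 8, O(~a -> k), contraposes to O(~k -> a); with O(~k) we get O(a).
Premises 1, 3, 7 do not contribute to this derivation.
So O(a) follows.

Yes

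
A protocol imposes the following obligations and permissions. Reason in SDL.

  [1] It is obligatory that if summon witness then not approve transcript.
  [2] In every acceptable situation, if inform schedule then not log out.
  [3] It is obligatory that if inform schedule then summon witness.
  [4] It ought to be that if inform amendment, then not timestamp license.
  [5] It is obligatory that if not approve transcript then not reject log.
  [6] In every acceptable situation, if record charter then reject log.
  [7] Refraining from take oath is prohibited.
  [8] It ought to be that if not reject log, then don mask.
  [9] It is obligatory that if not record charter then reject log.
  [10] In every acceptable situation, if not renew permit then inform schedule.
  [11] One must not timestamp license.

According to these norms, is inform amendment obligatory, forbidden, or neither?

Premise 4 is O(inform_amendment → ¬timestamp_license); even if O(¬timestamp_license) held, inferring O(inform_amendment) would be affirming the consequent — invalid.
No premise or chain of K-axiom applications forces O(inform_amendment), and none forces O(¬inform_amendment). So inform_amendment is neither obligatory nor forbidden under these norms.

Neither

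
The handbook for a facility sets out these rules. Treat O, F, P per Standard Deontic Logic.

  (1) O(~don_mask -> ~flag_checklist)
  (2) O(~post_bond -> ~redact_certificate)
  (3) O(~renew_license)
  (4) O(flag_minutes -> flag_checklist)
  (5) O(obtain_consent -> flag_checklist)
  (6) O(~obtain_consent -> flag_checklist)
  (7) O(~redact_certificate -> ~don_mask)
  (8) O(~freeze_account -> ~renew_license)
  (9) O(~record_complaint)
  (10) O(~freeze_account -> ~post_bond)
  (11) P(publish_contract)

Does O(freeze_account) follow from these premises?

By case analysis on obtain_consent: premise 5 gives O(obtain_consent -> flag_checklist) and premise 6 gives O(~obtain_consent -> flag_checklist), so O(flag_checklist) either way.
Premise 1, O(~don_mask -> ~flag_checklist), contraposes to O(flag_checklist -> don_mask); with O(flag_checklist) we get O(don_mask).
Premise 7 is O(~redact_certificate -> ~don_mask); contrapositively O(don_mask -> redact_certificate). Since O(don_mask) holds, K gives O(redact_certificate).
Premise 2 is O(~post_bond -> ~redact_certificate); contrapositively O(redact_certificate -> post_bond). Since O(redact_certificate) holds, K gives O(post_bond).
Premise 10, O(~freeze_account -> ~post_bond), contraposes to O(post_bond -> freeze_account); with O(post_bond) we get O(freeze_account).
Premises 3, 4, 8, 9, 11 do not contribute to this derivation.
So O(freeze_account) follows.

Yes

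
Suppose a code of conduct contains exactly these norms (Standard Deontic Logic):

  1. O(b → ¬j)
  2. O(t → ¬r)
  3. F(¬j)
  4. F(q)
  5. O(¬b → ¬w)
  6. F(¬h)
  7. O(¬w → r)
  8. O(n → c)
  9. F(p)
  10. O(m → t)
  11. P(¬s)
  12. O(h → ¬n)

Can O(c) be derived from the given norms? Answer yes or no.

No

Premise 8 is O(n → c), but O(n) is not derivable from the premises, so it does not yield O(c).
No other premise forces O(c). An ideal world satisfying every premise can still have c false, so O(c) is not derivable.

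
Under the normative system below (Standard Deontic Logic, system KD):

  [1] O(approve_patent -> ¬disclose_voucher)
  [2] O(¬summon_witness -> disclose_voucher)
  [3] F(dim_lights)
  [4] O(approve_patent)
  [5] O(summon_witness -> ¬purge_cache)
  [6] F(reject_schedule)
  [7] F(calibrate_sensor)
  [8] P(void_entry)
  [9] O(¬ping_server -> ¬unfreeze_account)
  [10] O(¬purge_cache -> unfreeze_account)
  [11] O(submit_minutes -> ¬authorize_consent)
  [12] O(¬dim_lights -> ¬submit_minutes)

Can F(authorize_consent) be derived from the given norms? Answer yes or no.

Premise 11 is O(submit_minutes -> ¬authorize_consent), but O(submit_minutes) is not derivable from the premises, so it does not yield O(¬authorize_consent).
No other premise forces O(¬authorize_consent). An ideal world satisfying every premise can still have authorize_consent true, so F(authorize_consent) is not derivable.

No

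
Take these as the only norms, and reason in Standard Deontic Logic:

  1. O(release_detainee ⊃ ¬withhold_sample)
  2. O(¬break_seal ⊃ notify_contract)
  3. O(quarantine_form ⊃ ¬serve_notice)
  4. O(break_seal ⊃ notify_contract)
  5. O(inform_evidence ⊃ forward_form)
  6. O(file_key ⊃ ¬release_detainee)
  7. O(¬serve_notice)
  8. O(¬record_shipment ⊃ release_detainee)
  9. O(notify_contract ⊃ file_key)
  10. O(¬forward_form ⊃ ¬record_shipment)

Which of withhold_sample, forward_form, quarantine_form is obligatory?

forward_form

By case analysis on ¬break_seal: premise 2 gives O(¬break_seal ⊃ notify_contract) and premise 4 gives O(break_seal ⊃ notify_contract), so O(notify_contract) either way.
With premise 9, O(notify_contract ⊃ file_key), the K-axiom yields O(file_key).
Applying K to premise 6 (O(file_key ⊃ ¬release_detainee)) and O(file_key) yields O(¬release_detainee).
The contrapositive of premise 8 (O(¬record_shipment ⊃ release_detainee)) is O(¬release_detainee ⊃ record_shipment), and O(¬release_detainee) is already established, so O(record_shipment).
The contrapositive of premise 10 (O(¬forward_form ⊃ ¬record_shipment)) is O(record_shipment ⊃ forward_form), and O(record_shipment) is already established, so O(forward_form).
So O(forward_form) holds — forward_form is obligatory. None of the other listed options is made obligatory by any chain of premises.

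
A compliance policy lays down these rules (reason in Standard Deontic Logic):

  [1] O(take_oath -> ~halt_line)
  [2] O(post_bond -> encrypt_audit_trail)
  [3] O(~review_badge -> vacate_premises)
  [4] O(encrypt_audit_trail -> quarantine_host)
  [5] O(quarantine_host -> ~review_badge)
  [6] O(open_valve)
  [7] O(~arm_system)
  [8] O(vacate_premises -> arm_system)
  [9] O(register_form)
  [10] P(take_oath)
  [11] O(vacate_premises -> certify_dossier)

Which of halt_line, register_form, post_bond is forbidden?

post_bond

From premise 7 we have O(~arm_system).
Premise 8, O(vacate_premises -> arm_system), contraposes to O(~arm_system -> ~vacate_premises); with O(~arm_system) we get O(~vacate_premises).
Premise 3 is O(~review_badge -> vacate_premises); contrapositively O(~vacate_premises -> review_badge). Since O(~vacate_premises) holds, K gives O(review_badge).
The contrapositive of premise 5 (O(quarantine_host -> ~review_badge)) is O(review_badge -> ~quarantine_host), and O(review_badge) is already established, so O(~quarantine_host).
Premise 4 is O(encrypt_audit_trail -> quarantine_host); contrapositively O(~quarantine_host -> ~encrypt_audit_trail). Since O(~quarantine_host) holds, K gives O(~encrypt_audit_trail).
Premise 2 is O(post_bond -> encrypt_audit_trail); contrapositively O(~encrypt_audit_trail -> ~post_bond). Since O(~encrypt_audit_trail) holds, K gives O(~post_bond).
So O(~post_bond) holds, i.e. post_bond is forbidden. None of the other listed options is forbidden under the premises.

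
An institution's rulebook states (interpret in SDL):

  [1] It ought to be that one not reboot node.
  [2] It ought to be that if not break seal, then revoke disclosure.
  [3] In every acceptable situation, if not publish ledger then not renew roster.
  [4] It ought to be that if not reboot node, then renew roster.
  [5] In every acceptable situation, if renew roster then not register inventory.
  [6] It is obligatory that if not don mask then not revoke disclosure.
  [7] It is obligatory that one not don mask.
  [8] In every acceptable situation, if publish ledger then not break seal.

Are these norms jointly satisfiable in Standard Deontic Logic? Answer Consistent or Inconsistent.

From premise 7 we have O(¬don_mask).
With premise 6, O(¬don_mask → ¬revoke_disclosure), the K-axiom yields O(¬revoke_disclosure).
The contrapositive of premise 2 (O(¬break_seal → revoke_disclosure)) is O(¬revoke_disclosure → break_seal), and O(¬revoke_disclosure) is already established, so O(break_seal).
The contrapositive of premise 8 (O(publish_ledger → ¬break_seal)) is O(break_seal → ¬publish_ledger), and O(break_seal) is already established, so O(¬publish_ledger).
From O(¬publish_ledger) and premise 3, O(¬publish_ledger → ¬renew_roster), we obtain O(¬renew_roster).
The contrapositive of premise 4 (O(¬reboot_node → renew_roster)) is O(¬renew_roster → reboot_node), and O(¬renew_roster) is already established, so O(reboot_node).
However, premise 1 gives O(¬reboot_node).
We now have both O(reboot_node) and O(¬reboot_node) — reboot_node is simultaneously obligatory and forbidden, violating the D-axiom.

Inconsistent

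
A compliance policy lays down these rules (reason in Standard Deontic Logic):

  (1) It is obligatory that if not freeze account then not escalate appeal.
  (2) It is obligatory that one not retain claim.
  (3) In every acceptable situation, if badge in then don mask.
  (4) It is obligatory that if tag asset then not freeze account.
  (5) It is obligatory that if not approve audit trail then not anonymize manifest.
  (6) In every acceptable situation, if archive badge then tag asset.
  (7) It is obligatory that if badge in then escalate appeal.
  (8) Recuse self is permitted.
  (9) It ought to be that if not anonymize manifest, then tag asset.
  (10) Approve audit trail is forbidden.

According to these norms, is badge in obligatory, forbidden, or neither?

Forbidden

F(approve_audit_trail) at premise 10 means O(¬approve_audit_trail).
Applying K to premise 5 (O(¬approve_audit_trail → ¬anonymize_manifest)) and O(¬approve_audit_trail) yields O(¬anonymize_manifest).
Applying K to premise 9 (O(¬anonymize_manifest → tag_asset)) and O(¬anonymize_manifest) yields O(tag_asset).
Premise 4 is O(tag_asset → ¬freeze_account); since O(tag_asset), deontic closure gives O(¬freeze_account).
Applying K to premise 1 (O(¬freeze_account → ¬escalate_appeal)) and O(¬freeze_account) yields O(¬escalate_appeal).
Premise 7, O(badge_in → escalate_appeal), contraposes to O(¬escalate_appeal → ¬badge_in); with O(¬escalate_appeal) we get O(¬badge_in).
Premises 2, 3, 6, 8 do not contribute to this derivation.
Thus O(¬badge_in), which is F(badge_in): badge_in is forbidden.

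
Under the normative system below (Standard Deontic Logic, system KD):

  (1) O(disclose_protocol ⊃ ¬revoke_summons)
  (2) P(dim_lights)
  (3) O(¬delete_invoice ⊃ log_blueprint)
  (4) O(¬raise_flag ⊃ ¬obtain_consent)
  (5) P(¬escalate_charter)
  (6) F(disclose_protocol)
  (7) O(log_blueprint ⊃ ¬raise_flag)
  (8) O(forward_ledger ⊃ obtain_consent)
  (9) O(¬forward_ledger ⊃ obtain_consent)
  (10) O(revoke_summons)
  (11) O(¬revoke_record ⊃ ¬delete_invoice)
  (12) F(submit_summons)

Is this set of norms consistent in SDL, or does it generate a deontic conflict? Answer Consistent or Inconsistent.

Consistent

Premise 1 is O(disclose_protocol ⊃ ¬revoke_summons), but O(disclose_protocol) is not derivable from the premises, so it does not yield O(¬revoke_summons).
So O(¬revoke_summons) is not derivable, and the apparent clash with O(revoke_summons) does not arise.
A world satisfying every obligation exists (e.g. delete_invoice=true, dim_lights=false, disclose_protocol=false, escalate_charter=false, forward_ledger=false, log_blueprint=false, obtain_consent=true, raise_flag=true, revoke_record=true, revoke_summons=true, submit_summons=false); no atom is both obligatory and forbidden, so the set is consistent.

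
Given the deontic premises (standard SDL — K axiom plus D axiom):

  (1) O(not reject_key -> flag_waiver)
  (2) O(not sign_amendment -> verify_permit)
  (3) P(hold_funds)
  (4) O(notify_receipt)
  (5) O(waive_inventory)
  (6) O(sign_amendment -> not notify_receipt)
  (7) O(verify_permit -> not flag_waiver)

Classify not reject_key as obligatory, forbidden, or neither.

Forbidden

From premise 4 we have O(notify_receipt).
The contrapositive of premise 6 (O(sign_amendment -> not notify_receipt)) is O(notify_receipt -> not sign_amendment), and O(notify_receipt) is already established, so O(not sign_amendment).
From O(not sign_amendment) and premise 2, O(not sign_amendment -> verify_permit), we obtain O(verify_permit).
From O(verify_permit) and premise 7, O(verify_permit -> not flag_waiver), we obtain O(not flag_waiver).
The contrapositive of premise 1 (O(not reject_key -> flag_waiver)) is O(not flag_waiver -> reject_key), and O(not flag_waiver) is already established, so O(reject_key).
Premises 3, 5 do not contribute to this derivation.
Thus O(reject_key), which is F(not reject_key): not reject_key is forbidden.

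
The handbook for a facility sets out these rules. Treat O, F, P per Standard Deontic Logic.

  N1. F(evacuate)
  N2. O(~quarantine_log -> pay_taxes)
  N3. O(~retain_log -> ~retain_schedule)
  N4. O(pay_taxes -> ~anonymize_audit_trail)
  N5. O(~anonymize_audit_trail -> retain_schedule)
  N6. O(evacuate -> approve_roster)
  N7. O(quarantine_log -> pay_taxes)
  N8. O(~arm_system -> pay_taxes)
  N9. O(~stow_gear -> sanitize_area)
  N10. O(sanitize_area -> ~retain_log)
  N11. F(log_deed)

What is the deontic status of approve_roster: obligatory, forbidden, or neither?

Premise 6 is O(evacuate -> approve_roster), but O(evacuate) is not derivable from the premises, so it does not yield O(approve_roster).
No premise or chain of K-axiom applications forces O(approve_roster), and none forces O(~approve_roster). So approve_roster is neither obligatory nor forbidden under these norms.

Neither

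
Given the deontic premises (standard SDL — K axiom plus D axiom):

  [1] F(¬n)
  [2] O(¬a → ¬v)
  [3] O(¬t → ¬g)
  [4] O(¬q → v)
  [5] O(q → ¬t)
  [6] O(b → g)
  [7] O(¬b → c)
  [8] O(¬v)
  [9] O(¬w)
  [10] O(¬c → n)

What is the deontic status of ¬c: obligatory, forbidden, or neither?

Forbidden

Premise 8 states O(¬v) outright.
Premise 4, O(¬q → v), contraposes to O(¬v → q); with O(¬v) we get O(q).
Premise 5 is O(q → ¬t); since O(q), deontic closure gives O(¬t).
Applying K to premise 3 (O(¬t → ¬g)) and O(¬t) yields O(¬g).
The contrapositive of premise 6 (O(b → g)) is O(¬g → ¬b), and O(¬g) is already established, so O(¬b).
Premise 7 is O(¬b → c); since O(¬b), deontic closure gives O(c).
Premises 1, 2, 9, 10 do not contribute to this derivation.
Thus O(c), which is F(¬c): ¬c is forbidden.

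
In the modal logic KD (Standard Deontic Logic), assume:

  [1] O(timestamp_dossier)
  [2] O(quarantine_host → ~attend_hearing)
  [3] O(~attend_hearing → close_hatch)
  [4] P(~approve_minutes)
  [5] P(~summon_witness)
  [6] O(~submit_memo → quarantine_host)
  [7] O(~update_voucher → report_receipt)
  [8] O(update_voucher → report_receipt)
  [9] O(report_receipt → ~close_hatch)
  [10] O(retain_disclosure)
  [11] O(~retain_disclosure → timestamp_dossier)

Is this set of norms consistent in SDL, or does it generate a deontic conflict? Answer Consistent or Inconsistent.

Premise 11 is O(~retain_disclosure → timestamp_dossier); even if O(timestamp_dossier) held, inferring O(~retain_disclosure) would be affirming the consequent — invalid.
So O(~retain_disclosure) is not derivable, and the apparent clash with O(retain_disclosure) does not arise.
A world satisfying every obligation exists (e.g. approve_minutes=false, attend_hearing=true, close_hatch=false, quarantine_host=false, report_receipt=true, retain_disclosure=true, submit_memo=true, summon_witness=false, timestamp_dossier=true, update_voucher=false); no atom is both obligatory and forbidden, so the set is consistent.

Consistent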